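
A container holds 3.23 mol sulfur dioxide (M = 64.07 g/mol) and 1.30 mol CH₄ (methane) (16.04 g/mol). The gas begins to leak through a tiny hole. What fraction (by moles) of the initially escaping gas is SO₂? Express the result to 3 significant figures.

0.554

Effusion rate of each component ∝ n_i/√M_i (partial pressure × 1/√M).
So x_SO₂ in the escaping gas = (n_SO₂/√M_SO₂) / Σ(n_i/√M_i)
= (3.23/√64.07) / (3.23/√64.07 + 1.30/√16.04) = 0.4035/(0.4035 + 0.3246) = 0.554.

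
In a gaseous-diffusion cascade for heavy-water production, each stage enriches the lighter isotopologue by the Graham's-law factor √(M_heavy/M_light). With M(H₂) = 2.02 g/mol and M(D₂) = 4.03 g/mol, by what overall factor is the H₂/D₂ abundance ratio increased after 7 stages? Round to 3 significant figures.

11.2

After 7 stages the ratio has grown by (√(4.03/2.02))^7 = (4.03/2.02)^(7/2).
= 1.99505^(7/2) = 11.2.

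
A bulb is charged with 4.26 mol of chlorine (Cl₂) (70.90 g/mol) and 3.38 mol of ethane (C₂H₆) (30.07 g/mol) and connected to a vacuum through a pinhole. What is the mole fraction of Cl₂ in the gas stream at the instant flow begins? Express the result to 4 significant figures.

Each component's effusion rate ∝ (its partial pressure)·(1/√M) ∝ n_i/√M_i.
Mole fraction of Cl₂ in the effusate = (n_Cl₂/√M_Cl₂) / (n_Cl₂/√M_Cl₂ + n_C₂H₆/√M_C₂H₆)
= (4.26/√70.90) / (4.26/√70.90 + 3.38/√30.07) = 0.5059/(0.5059 + 0.6164) = 0.4508.

0.4508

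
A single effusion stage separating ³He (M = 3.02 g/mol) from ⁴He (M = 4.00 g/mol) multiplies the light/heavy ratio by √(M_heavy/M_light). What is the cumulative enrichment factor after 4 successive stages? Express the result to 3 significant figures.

After 4 stages the ratio has grown by (√(4.00/3.02))^4 = (4.00/3.02)^(4/2).
= 1.32450^2 = 1.75.

1.75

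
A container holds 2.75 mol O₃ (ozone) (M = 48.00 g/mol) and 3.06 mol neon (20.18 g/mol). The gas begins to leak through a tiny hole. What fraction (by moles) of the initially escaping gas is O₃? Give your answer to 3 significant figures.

Each component's effusion rate ∝ (its partial pressure)·(1/√M) ∝ n_i/√M_i.
Mole fraction of O₃ in the effusate = (n_O₃/√M_O₃) / (n_O₃/√M_O₃ + n_Ne/√M_Ne)
= (2.75/√48.00) / (2.75/√48.00 + 3.06/√20.18) = 0.3969/(0.3969 + 0.6812) = 0.368.

0.368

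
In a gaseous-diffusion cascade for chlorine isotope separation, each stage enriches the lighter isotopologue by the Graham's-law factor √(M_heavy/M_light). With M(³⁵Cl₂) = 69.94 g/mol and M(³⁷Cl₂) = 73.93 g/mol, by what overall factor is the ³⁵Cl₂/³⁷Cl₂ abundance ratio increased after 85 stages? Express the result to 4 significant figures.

10.57

The single-stage factor is √(M_heavy/M_light), so 85 stages give [√(73.93/69.94)]^85 = (73.93/69.94)^(85/2).
= 1.05705^(85/2) = 10.57.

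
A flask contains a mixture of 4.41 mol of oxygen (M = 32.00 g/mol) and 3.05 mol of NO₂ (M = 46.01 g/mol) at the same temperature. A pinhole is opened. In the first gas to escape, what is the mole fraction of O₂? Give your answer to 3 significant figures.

Effusion rate of each component ∝ n_i/√M_i (partial pressure × 1/√M).
x_O₂(eff) = (n_O₂/√M_O₂) / (n_O₂/√M_O₂ + n_NO₂/√M_NO₂)
= (4.41/√32.00) / (4.41/√32.00 + 3.05/√46.01) = 0.7796/(0.7796 + 0.4496) = 0.634.

0.634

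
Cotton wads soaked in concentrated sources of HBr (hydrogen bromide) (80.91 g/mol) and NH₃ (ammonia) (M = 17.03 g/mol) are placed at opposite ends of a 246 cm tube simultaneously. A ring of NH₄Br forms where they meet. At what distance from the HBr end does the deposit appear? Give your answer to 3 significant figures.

The fronts meet when d_HBr + d_NH₃ = L with d_HBr/d_NH₃ = √(M_NH₃/M_HBr) (Graham's law). Here √(M_NH₃/M_HBr) = √(17.03/80.91) = 0.4588.
With d_HBr + d_NH₃ = 246 cm, d_NH₃ = 246/(1 + 0.4588) = 168.6 cm.
d_HBr = 246 − 168.6 = 77.4 cm.

77.4 cm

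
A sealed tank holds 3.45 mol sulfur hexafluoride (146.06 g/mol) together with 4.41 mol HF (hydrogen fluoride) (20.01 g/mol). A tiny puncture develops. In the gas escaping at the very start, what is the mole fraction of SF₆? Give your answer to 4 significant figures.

0.2245

The effusion rate of species i is ∝ p_i/√M_i ∝ n_i/√M_i.
Mole fraction of SF₆ in the effusate = (n_SF₆/√M_SF₆) / (n_SF₆/√M_SF₆ + n_HF/√M_HF)
= (3.45/√146.06) / (3.45/√146.06 + 4.41/√20.01) = 0.2855/(0.2855 + 0.9859) = 0.2245.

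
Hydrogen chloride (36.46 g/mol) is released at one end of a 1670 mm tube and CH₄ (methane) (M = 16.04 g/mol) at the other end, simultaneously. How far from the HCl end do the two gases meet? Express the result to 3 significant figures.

666 mm

Distances travelled in equal time are proportional to diffusion rates, so d_HCl/d_CH₄ = √(M_CH₄/M_HCl) = √(16.04/36.46) = 0.6633.
With d_HCl + d_CH₄ = 1670 mm, d_CH₄ = 1670/(1 + 0.6633) = 1004 mm.
d_HCl = 1670 − 1004 = 666 mm.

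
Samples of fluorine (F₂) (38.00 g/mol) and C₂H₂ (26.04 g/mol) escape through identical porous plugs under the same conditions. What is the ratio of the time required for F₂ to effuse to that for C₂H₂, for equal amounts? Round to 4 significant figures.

From Graham's law, t_F₂/t_C₂H₂ = √(M_F₂/M_C₂H₂) = √(38.00/26.04) = √1.459 = 1.208.

1.208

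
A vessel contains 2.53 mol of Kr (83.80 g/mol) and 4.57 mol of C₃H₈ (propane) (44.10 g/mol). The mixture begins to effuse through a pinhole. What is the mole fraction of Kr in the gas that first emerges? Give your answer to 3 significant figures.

Effusion rate of each component ∝ n_i/√M_i (partial pressure × 1/√M).
Mole fraction of Kr in the effusate = (n_Kr/√M_Kr) / (n_Kr/√M_Kr + n_C₃H₈/√M_C₃H₈)
= (2.53/√83.80) / (2.53/√83.80 + 4.57/√44.10) = 0.2764/(0.2764 + 0.6882) = 0.287.

0.287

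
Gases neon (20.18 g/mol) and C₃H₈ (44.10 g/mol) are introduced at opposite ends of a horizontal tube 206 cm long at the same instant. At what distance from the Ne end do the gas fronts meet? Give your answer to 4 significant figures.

The fronts meet when d_Ne + d_C₃H₈ = L with d_Ne/d_C₃H₈ = √(M_C₃H₈/M_Ne) (Graham's law). Here √(M_C₃H₈/M_Ne) = √(44.10/20.18) = 1.478.
With d_Ne + d_C₃H₈ = 206 cm, d_C₃H₈ = 206/(1 + 1.478) = 83.12 cm.
d_Ne = 206 − 83.12 = 122.9 cm.

122.9 cm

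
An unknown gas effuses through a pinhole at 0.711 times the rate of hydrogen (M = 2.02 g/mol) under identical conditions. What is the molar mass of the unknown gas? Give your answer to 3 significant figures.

4.00 g/mol

From Graham's law, rate_X/rate_H₂ = √(M_H₂/M_X).
0.711 = √(2.02/M_X)
M_X = 2.02 / 0.711² = 2.02 / 0.5055 = 4.00 g/mol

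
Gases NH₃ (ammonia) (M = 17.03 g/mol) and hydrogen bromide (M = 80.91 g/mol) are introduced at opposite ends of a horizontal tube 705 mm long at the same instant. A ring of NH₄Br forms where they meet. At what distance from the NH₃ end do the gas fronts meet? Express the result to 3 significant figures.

483 mm

In equal time, each gas travels a distance ∝ its rate ∝ 1/√M, so d_NH₃/d_HBr = √(M_HBr/M_NH₃) = √(80.91/17.03) = 2.180.
With d_NH₃ + d_HBr = 705 mm, d_HBr = 705/(1 + 2.180) = 221.7 mm.
d_NH₃ = 705 − 221.7 = 483 mm.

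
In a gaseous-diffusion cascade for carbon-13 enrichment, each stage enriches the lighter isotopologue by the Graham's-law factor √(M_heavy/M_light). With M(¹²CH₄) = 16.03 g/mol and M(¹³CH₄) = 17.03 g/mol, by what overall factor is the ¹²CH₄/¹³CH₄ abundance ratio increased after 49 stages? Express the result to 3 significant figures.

Each stage multiplies the ratio by α = √(17.03/16.03), so after 49 stages the overall factor is α^49 = (17.03/16.03)^(49/2).
= 1.06238^(49/2) = 4.40.

4.40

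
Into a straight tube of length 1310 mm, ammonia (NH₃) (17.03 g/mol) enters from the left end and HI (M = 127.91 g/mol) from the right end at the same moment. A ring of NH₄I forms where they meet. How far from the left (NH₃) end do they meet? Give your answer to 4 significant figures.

In equal time, each gas travels a distance ∝ its rate ∝ 1/√M, so d_NH₃/d_HI = √(M_HI/M_NH₃) = √(127.91/17.03) = 2.741.
With d_NH₃ + d_HI = 1310 mm, d_HI = 1310/(1 + 2.741) = 350.2 mm.
d_NH₃ = 1310 − 350.2 = 959.8 mm.

959.8 mm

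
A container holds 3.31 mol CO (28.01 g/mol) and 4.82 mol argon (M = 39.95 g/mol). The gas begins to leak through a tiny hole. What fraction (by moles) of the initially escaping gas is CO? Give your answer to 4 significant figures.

Effusion rate of each component ∝ n_i/√M_i (partial pressure × 1/√M).
So x_CO in the escaping gas = (n_CO/√M_CO) / Σ(n_i/√M_i)
= (3.31/√28.01) / (3.31/√28.01 + 4.82/√39.95) = 0.6254/(0.6254 + 0.7626) = 0.4506.

0.4506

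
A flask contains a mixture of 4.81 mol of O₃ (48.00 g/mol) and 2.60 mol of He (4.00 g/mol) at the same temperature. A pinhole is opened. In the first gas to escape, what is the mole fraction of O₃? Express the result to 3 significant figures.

0.348

Each component's effusion rate ∝ (its partial pressure)·(1/√M) ∝ n_i/√M_i.
Mole fraction of O₃ in the effusate = (n_O₃/√M_O₃) / (n_O₃/√M_O₃ + n_He/√M_He)
= (4.81/√48.00) / (4.81/√48.00 + 2.60/√4.00) = 0.6943/(0.6943 + 1.300) = 0.348.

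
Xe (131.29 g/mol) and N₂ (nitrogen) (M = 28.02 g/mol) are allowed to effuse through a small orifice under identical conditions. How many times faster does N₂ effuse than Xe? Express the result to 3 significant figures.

Graham's law gives rate_N₂/rate_Xe = √(M_Xe/M_N₂) = √(131.29/28.02) = √4.686 = 2.16.

2.16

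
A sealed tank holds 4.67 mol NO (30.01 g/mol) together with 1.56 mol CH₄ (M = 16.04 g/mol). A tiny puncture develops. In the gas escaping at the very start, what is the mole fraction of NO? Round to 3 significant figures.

0.686

Effusion rate of each component ∝ n_i/√M_i (partial pressure × 1/√M).
So x_NO in the escaping gas = (n_NO/√M_NO) / Σ(n_i/√M_i)
= (4.67/√30.01) / (4.67/√30.01 + 1.56/√16.04) = 0.8525/(0.8525 + 0.3895) = 0.686.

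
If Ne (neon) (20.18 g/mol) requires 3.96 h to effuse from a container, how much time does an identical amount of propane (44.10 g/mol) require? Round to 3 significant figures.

Since effusion rate ∝ 1/√M, t_C₃H₈/t_Ne = √(M_C₃H₈/M_Ne) = √(44.10/20.18) = √2.185 = 1.478.
So the time for C₃H₈ is 3.96 × 1.478 = 5.85 h.

5.85 h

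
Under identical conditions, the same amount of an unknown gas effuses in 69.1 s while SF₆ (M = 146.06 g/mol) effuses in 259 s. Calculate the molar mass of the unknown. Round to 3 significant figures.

Using Graham's law: t_X/t_SF₆ = √(M_X/M_SF₆).
69.1/259 = 0.2668 = √(M_X/146.06)
M_X = 146.06 × 0.2668² = 146.06 × 0.07118 = 10.4 g/mol

10.4 g/mol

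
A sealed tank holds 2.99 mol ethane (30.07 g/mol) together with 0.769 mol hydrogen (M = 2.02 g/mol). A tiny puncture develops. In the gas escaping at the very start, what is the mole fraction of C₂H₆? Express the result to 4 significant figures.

Rate_i ∝ x_i/√M_i (Graham's law weighted by mole fraction), so the effusate composition follows n_i/√M_i.
x_C₂H₆(eff) = (n_C₂H₆/√M_C₂H₆) / (n_C₂H₆/√M_C₂H₆ + n_H₂/√M_H₂)
= (2.99/√30.07) / (2.99/√30.07 + 0.769/√2.02) = 0.5453/(0.5453 + 0.5411) = 0.5019.

0.5019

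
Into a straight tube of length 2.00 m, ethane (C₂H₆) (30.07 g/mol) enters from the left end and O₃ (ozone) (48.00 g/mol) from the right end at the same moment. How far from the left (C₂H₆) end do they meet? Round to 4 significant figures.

In equal time, each gas travels a distance ∝ its rate ∝ 1/√M, so d_C₂H₆/d_O₃ = √(M_O₃/M_C₂H₆) = √(48.00/30.07) = 1.263.
With d_C₂H₆ + d_O₃ = 2.00 m, d_O₃ = 2.00/(1 + 1.263) = 0.8836 m.
d_C₂H₆ = 2.00 − 0.8836 = 1.116 m.

1.116 m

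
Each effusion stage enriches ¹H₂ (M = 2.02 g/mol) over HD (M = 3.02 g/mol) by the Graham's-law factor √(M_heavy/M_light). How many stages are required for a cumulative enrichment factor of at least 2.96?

With α = √(3.02/2.02) per stage, ln α = ½ ln(1.49505) = 0.2011.
Need α^N ≥ 2.96 ⇒ N ≥ ln(2.96) / ln α = 1.085 / 0.2011 = 5.40.
So at least 6 stages are needed.

6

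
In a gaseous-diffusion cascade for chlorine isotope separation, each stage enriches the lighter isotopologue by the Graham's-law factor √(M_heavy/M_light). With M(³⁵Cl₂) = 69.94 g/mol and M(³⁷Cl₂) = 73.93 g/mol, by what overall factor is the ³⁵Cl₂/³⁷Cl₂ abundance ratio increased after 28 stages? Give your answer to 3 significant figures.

The single-stage factor is √(M_heavy/M_light), so 28 stages give [√(73.93/69.94)]^28 = (73.93/69.94)^(28/2).
= 1.05705^14 = 2.17.

2.17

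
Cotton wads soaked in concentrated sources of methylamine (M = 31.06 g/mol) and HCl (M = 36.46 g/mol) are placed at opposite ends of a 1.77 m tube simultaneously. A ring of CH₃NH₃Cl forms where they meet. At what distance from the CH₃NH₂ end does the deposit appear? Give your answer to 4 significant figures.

Graham's law gives d_CH₃NH₂/d_HCl = rate_CH₃NH₂/rate_HCl = √(M_HCl/M_CH₃NH₂) = √(36.46/31.06) = 1.083.
With d_CH₃NH₂ + d_HCl = 1.77 m, d_HCl = 1.77/(1 + 1.083) = 0.8496 m.
d_CH₃NH₂ = 1.77 − 0.8496 = 0.9204 m.

0.9204 m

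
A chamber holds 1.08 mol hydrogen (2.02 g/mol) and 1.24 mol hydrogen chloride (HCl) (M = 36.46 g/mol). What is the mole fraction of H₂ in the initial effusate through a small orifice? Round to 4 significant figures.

Each component's effusion rate ∝ (its partial pressure)·(1/√M) ∝ n_i/√M_i.
x_H₂(eff) = (n_H₂/√M_H₂) / (n_H₂/√M_H₂ + n_HCl/√M_HCl)
= (1.08/√2.02) / (1.08/√2.02 + 1.24/√36.46) = 0.7599/(0.7599 + 0.2054) = 0.7872.

0.7872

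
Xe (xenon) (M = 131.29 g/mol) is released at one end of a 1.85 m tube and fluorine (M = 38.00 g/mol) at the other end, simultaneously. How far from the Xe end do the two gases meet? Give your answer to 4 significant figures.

Graham's law gives d_Xe/d_F₂ = rate_Xe/rate_F₂ = √(M_F₂/M_Xe) = √(38.00/131.29) = 0.5380.
With d_Xe + d_F₂ = 1.85 m, d_F₂ = 1.85/(1 + 0.5380) = 1.203 m.
d_Xe = 1.85 − 1.203 = 0.6471 m.

0.6471 m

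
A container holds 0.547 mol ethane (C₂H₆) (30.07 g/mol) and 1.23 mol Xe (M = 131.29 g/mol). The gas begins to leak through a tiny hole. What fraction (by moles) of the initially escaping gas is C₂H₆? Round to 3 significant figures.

0.482

Rate_i ∝ x_i/√M_i (Graham's law weighted by mole fraction), so the effusate composition follows n_i/√M_i.
x_C₂H₆(eff) = (n_C₂H₆/√M_C₂H₆) / (n_C₂H₆/√M_C₂H₆ + n_Xe/√M_Xe)
= (0.547/√30.07) / (0.547/√30.07 + 1.23/√131.29) = 0.09975/(0.09975 + 0.1073) = 0.482.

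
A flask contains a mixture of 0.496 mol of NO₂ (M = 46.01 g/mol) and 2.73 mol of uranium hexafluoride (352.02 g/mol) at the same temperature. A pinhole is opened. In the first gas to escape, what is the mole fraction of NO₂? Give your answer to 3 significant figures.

0.334

Effusion rate of each component ∝ n_i/√M_i (partial pressure × 1/√M).
So x_NO₂ in the escaping gas = (n_NO₂/√M_NO₂) / Σ(n_i/√M_i)
= (0.496/√46.01) / (0.496/√46.01 + 2.73/√352.02) = 0.07312/(0.07312 + 0.1455) = 0.334.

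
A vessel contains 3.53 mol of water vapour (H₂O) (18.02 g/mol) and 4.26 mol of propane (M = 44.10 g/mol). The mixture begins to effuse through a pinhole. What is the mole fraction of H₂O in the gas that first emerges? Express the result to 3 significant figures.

0.565

Each component's effusion rate ∝ (its partial pressure)·(1/√M) ∝ n_i/√M_i.
Mole fraction of H₂O in the effusate = (n_H₂O/√M_H₂O) / (n_H₂O/√M_H₂O + n_C₃H₈/√M_C₃H₈)
= (3.53/√18.02) / (3.53/√18.02 + 4.26/√44.10) = 0.8316/(0.8316 + 0.6415) = 0.565.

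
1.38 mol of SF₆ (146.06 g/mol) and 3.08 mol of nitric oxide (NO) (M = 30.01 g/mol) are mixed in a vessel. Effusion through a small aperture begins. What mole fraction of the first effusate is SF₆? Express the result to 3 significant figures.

0.169

The effusion rate of species i is ∝ p_i/√M_i ∝ n_i/√M_i.
Mole fraction of SF₆ in the effusate = (n_SF₆/√M_SF₆) / (n_SF₆/√M_SF₆ + n_NO/√M_NO)
= (1.38/√146.06) / (1.38/√146.06 + 3.08/√30.01) = 0.1142/(0.1142 + 0.5622) = 0.169.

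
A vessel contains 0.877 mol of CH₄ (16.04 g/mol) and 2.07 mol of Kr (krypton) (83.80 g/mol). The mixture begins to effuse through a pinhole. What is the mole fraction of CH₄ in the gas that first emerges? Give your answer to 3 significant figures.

Each component's effusion rate ∝ (its partial pressure)·(1/√M) ∝ n_i/√M_i.
So x_CH₄ in the escaping gas = (n_CH₄/√M_CH₄) / Σ(n_i/√M_i)
= (0.877/√16.04) / (0.877/√16.04 + 2.07/√83.80) = 0.2190/(0.2190 + 0.2261) = 0.492.

0.492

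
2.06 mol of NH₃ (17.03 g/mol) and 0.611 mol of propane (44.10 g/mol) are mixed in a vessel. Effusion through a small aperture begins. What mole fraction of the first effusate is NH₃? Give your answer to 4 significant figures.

The effusion rate of species i is ∝ p_i/√M_i ∝ n_i/√M_i.
x_NH₃(eff) = (n_NH₃/√M_NH₃) / (n_NH₃/√M_NH₃ + n_C₃H₈/√M_C₃H₈)
= (2.06/√17.03) / (2.06/√17.03 + 0.611/√44.10) = 0.4992/(0.4992 + 0.09201) = 0.8444.

0.8444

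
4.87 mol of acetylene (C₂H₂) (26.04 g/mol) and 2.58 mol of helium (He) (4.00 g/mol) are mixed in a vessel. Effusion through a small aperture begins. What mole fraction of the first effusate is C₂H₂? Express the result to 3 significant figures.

Rate_i ∝ x_i/√M_i (Graham's law weighted by mole fraction), so the effusate composition follows n_i/√M_i.
x_C₂H₂(eff) = (n_C₂H₂/√M_C₂H₂) / (n_C₂H₂/√M_C₂H₂ + n_He/√M_He)
= (4.87/√26.04) / (4.87/√26.04 + 2.58/√4.00) = 0.9544/(0.9544 + 1.290) = 0.425.

0.425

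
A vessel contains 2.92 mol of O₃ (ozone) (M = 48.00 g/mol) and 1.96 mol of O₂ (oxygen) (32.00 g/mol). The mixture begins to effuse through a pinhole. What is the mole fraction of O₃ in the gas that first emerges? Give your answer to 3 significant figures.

Each component's effusion rate ∝ (its partial pressure)·(1/√M) ∝ n_i/√M_i.
So x_O₃ in the escaping gas = (n_O₃/√M_O₃) / Σ(n_i/√M_i)
= (2.92/√48.00) / (2.92/√48.00 + 1.96/√32.00) = 0.4215/(0.4215 + 0.3465) = 0.549.

0.549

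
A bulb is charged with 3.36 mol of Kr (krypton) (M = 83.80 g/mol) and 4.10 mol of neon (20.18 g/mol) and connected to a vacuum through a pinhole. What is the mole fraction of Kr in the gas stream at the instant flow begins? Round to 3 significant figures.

Rate_i ∝ x_i/√M_i (Graham's law weighted by mole fraction), so the effusate composition follows n_i/√M_i.
x_Kr(eff) = (n_Kr/√M_Kr) / (n_Kr/√M_Kr + n_Ne/√M_Ne)
= (3.36/√83.80) / (3.36/√83.80 + 4.10/√20.18) = 0.3670/(0.3670 + 0.9127) = 0.287.

0.287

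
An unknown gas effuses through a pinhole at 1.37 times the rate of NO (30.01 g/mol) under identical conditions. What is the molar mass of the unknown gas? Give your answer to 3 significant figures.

Graham's law gives rate_X/rate_NO = √(M_NO/M_X).
1.37 = √(30.01/M_X)
M_X = 30.01 / 1.37² = 30.01 / 1.877 = 16.0 g/mol

16.0 g/mol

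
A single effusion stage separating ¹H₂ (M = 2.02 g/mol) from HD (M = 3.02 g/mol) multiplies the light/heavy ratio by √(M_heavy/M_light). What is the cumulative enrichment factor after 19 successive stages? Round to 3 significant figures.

45.6

Overall factor = α^19 with α = √(3.02/2.02), i.e. (3.02/2.02)^(19/2).
= 1.49505^(19/2) = 45.6.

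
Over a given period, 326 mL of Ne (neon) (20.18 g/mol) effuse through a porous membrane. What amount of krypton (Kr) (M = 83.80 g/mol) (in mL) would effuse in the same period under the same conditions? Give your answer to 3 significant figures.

From Graham's law, rate_Kr/rate_Ne = √(M_Ne/M_Kr) = √(20.18/83.80) = √0.2408 = 0.4907.
So the volume for Kr is 326 × 0.4907 = 160 mL.

160 mL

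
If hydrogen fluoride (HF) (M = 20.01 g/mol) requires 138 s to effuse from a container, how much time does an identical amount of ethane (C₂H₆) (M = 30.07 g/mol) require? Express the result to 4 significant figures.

Since effusion rate ∝ 1/√M, t_C₂H₆/t_HF = √(M_C₂H₆/M_HF) = √(30.07/20.01) = √1.503 = 1.226.
So the time for C₂H₆ is 138 × 1.226 = 169.2 s.

169.2 s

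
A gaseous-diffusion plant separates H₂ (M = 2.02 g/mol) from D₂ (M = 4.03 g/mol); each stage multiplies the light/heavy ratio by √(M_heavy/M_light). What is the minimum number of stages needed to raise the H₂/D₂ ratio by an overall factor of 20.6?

9

Per stage α = (4.03/2.02)^(1/2) = 1.99505^0.5, giving ln α = 0.3453.
Need α^N ≥ 20.6 ⇒ N ≥ ln(20.6) / ln α = 3.025 / 0.3453 = 8.76.
So at least 9 stages are needed.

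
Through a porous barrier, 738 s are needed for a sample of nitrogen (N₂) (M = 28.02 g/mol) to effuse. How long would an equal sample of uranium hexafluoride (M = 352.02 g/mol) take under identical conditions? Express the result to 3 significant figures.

From Graham's law, t_UF₆/t_N₂ = √(M_UF₆/M_N₂) = √(352.02/28.02) = √12.56 = 3.544.
So the time for UF₆ is 738 × 3.544 = 2620 s.

2620 s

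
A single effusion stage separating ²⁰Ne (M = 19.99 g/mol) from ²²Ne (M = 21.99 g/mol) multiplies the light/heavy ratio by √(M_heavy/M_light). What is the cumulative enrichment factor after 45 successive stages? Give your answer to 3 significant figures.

After 45 stages the ratio has grown by (√(21.99/19.99))^45 = (21.99/19.99)^(45/2).
= 1.10005^(45/2) = 8.55.

8.55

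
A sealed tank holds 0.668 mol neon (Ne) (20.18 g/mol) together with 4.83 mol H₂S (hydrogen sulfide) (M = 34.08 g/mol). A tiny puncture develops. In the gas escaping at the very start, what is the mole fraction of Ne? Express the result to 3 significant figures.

0.152

Rate_i ∝ x_i/√M_i (Graham's law weighted by mole fraction), so the effusate composition follows n_i/√M_i.
Mole fraction of Ne in the effusate = (n_Ne/√M_Ne) / (n_Ne/√M_Ne + n_H₂S/√M_H₂S)
= (0.668/√20.18) / (0.668/√20.18 + 4.83/√34.08) = 0.1487/(0.1487 + 0.8274) = 0.152.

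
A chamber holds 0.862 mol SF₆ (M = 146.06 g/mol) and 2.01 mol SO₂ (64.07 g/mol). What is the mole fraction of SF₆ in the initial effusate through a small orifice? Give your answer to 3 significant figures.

0.221

Rate_i ∝ x_i/√M_i (Graham's law weighted by mole fraction), so the effusate composition follows n_i/√M_i.
x_SF₆(eff) = (n_SF₆/√M_SF₆) / (n_SF₆/√M_SF₆ + n_SO₂/√M_SO₂)
= (0.862/√146.06) / (0.862/√146.06 + 2.01/√64.07) = 0.07132/(0.07132 + 0.2511) = 0.221.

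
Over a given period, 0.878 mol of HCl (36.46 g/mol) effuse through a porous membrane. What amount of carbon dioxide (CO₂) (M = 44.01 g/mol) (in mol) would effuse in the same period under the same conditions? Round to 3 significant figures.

Graham's law gives rate_CO₂/rate_HCl = √(M_HCl/M_CO₂) = √(36.46/44.01) = √0.8284 = 0.9102.
So the amount for CO₂ is 0.878 × 0.9102 = 0.799 mol.

0.799 mol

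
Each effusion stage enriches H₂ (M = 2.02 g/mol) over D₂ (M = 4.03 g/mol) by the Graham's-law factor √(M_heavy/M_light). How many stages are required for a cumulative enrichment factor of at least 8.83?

With α = √(4.03/2.02) per stage, ln α = ½ ln(1.99505) = 0.3453.
Need α^N ≥ 8.83 ⇒ N ≥ ln(8.83) / ln α = 2.178 / 0.3453 = 6.31.
Minimum whole number of stages: N = 7.

7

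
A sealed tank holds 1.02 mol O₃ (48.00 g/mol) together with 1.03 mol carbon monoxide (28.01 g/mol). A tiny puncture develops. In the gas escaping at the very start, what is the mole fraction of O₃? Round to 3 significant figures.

Effusion rate of each component ∝ n_i/√M_i (partial pressure × 1/√M).
Mole fraction of O₃ in the effusate = (n_O₃/√M_O₃) / (n_O₃/√M_O₃ + n_CO/√M_CO)
= (1.02/√48.00) / (1.02/√48.00 + 1.03/√28.01) = 0.1472/(0.1472 + 0.1946) = 0.431.

0.431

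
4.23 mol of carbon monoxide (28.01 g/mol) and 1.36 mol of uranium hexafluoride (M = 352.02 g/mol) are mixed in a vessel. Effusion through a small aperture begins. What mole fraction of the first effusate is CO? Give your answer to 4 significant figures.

0.9168

Each component's effusion rate ∝ (its partial pressure)·(1/√M) ∝ n_i/√M_i.
Mole fraction of CO in the effusate = (n_CO/√M_CO) / (n_CO/√M_CO + n_UF₆/√M_UF₆)
= (4.23/√28.01) / (4.23/√28.01 + 1.36/√352.02) = 0.7993/(0.7993 + 0.07249) = 0.9168.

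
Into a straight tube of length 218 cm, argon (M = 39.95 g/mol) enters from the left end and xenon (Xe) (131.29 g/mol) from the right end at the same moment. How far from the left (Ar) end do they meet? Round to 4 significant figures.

Graham's law gives d_Ar/d_Xe = rate_Ar/rate_Xe = √(M_Xe/M_Ar) = √(131.29/39.95) = 1.813.
With d_Ar + d_Xe = 218 cm, d_Xe = 218/(1 + 1.813) = 77.50 cm.
d_Ar = 218 − 77.50 = 140.5 cm.

140.5 cm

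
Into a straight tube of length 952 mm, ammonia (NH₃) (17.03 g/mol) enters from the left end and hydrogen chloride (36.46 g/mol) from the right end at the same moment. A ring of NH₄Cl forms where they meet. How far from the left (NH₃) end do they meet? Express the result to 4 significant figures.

In equal time, each gas travels a distance ∝ its rate ∝ 1/√M, so d_NH₃/d_HCl = √(M_HCl/M_NH₃) = √(36.46/17.03) = 1.463.
With d_NH₃ + d_HCl = 952 mm, d_HCl = 952/(1 + 1.463) = 386.5 mm.
d_NH₃ = 952 − 386.5 = 565.5 mm.

565.5 mm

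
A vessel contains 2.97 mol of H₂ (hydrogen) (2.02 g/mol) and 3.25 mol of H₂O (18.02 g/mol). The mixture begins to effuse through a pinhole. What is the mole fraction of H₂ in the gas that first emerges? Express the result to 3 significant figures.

The effusion rate of species i is ∝ p_i/√M_i ∝ n_i/√M_i.
x_H₂(eff) = (n_H₂/√M_H₂) / (n_H₂/√M_H₂ + n_H₂O/√M_H₂O)
= (2.97/√2.02) / (2.97/√2.02 + 3.25/√18.02) = 2.090/(2.090 + 0.7656) = 0.732.

0.732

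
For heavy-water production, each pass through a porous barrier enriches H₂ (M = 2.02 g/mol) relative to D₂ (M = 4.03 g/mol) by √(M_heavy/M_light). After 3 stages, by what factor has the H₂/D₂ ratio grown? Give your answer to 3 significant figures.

2.82

After 3 stages the ratio has grown by (√(4.03/2.02))^3 = (4.03/2.02)^(3/2).
= 1.99505^(3/2) = 2.82.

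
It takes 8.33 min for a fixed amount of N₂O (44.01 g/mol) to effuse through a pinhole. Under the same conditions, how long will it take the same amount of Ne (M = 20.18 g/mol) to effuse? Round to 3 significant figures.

5.64 min

From Graham's law, t_Ne/t_N₂O = √(M_Ne/M_N₂O) = √(20.18/44.01) = √0.4585 = 0.6772.
So the time for Ne is 8.33 × 0.6772 = 5.64 min.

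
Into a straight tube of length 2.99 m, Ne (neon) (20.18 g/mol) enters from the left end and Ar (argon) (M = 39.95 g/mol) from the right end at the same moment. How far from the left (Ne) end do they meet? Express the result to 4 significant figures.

1.748 m

Graham's law gives d_Ne/d_Ar = rate_Ne/rate_Ar = √(M_Ar/M_Ne) = √(39.95/20.18) = 1.407.
With d_Ne + d_Ar = 2.99 m, d_Ar = 2.99/(1 + 1.407) = 1.242 m.
d_Ne = 2.99 − 1.242 = 1.748 m.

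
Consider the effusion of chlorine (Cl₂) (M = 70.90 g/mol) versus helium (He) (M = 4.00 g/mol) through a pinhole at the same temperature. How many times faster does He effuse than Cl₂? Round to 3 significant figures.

Graham's law gives rate_He/rate_Cl₂ = √(M_Cl₂/M_He) = √(70.90/4.00) = √17.73 = 4.21.

4.21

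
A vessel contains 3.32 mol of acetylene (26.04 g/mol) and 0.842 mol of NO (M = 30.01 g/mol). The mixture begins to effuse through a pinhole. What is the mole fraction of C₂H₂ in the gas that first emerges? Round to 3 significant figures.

Each component's effusion rate ∝ (its partial pressure)·(1/√M) ∝ n_i/√M_i.
Mole fraction of C₂H₂ in the effusate = (n_C₂H₂/√M_C₂H₂) / (n_C₂H₂/√M_C₂H₂ + n_NO/√M_NO)
= (3.32/√26.04) / (3.32/√26.04 + 0.842/√30.01) = 0.6506/(0.6506 + 0.1537) = 0.809.

0.809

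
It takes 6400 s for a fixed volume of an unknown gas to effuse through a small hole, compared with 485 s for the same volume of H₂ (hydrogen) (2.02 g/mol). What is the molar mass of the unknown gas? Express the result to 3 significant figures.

Since effusion rate ∝ 1/√M, t_X/t_H₂ = √(M_X/M_H₂).
6400/485 = 13.20 = √(M_X/2.02)
M_X = 2.02 × 13.20² = 2.02 × 174.1 = 352 g/mol

352 g/mol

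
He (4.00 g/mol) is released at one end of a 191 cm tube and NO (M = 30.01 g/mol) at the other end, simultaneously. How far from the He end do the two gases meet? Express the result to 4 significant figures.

139.9 cm

In equal time, each gas travels a distance ∝ its rate ∝ 1/√M, so d_He/d_NO = √(M_NO/M_He) = √(30.01/4.00) = 2.739.
With d_He + d_NO = 191 cm, d_NO = 191/(1 + 2.739) = 51.08 cm.
d_He = 191 − 51.08 = 139.9 cm.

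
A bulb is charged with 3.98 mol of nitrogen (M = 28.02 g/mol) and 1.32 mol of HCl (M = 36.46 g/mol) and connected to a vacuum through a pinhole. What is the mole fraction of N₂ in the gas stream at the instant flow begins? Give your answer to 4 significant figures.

The effusion rate of species i is ∝ p_i/√M_i ∝ n_i/√M_i.
So x_N₂ in the escaping gas = (n_N₂/√M_N₂) / Σ(n_i/√M_i)
= (3.98/√28.02) / (3.98/√28.02 + 1.32/√36.46) = 0.7519/(0.7519 + 0.2186) = 0.7747.

0.7747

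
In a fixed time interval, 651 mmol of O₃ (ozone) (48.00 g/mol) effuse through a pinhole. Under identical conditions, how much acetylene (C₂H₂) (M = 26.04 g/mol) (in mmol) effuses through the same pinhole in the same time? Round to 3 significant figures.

884 mmol

Since effusion rate ∝ 1/√M, rate_C₂H₂/rate_O₃ = √(M_O₃/M_C₂H₂) = √(48.00/26.04) = √1.843 = 1.358.
So the amount for C₂H₂ is 651 × 1.358 = 884 mmol.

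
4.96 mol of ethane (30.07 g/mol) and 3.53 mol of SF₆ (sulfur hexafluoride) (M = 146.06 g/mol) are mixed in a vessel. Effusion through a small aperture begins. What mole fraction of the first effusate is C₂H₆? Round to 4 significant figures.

0.7559

Each component's effusion rate ∝ (its partial pressure)·(1/√M) ∝ n_i/√M_i.
So x_C₂H₆ in the escaping gas = (n_C₂H₆/√M_C₂H₆) / Σ(n_i/√M_i)
= (4.96/√30.07) / (4.96/√30.07 + 3.53/√146.06) = 0.9045/(0.9045 + 0.2921) = 0.7559.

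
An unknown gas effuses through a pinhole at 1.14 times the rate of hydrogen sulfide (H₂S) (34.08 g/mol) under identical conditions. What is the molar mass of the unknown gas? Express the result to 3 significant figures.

Using Graham's law: rate_X/rate_H₂S = √(M_H₂S/M_X).
1.14 = √(34.08/M_X)
M_X = 34.08 / 1.14² = 34.08 / 1.300 = 26.2 g/mol

26.2 g/mol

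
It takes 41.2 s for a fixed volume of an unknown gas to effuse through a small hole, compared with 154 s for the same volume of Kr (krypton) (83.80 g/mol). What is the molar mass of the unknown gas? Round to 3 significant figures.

6.00 g/mol

Graham's law gives t_X/t_Kr = √(M_X/M_Kr).
41.2/154 = 0.2675 = √(M_X/83.80)
M_X = 83.80 × 0.2675² = 83.80 × 0.07157 = 6.00 g/mol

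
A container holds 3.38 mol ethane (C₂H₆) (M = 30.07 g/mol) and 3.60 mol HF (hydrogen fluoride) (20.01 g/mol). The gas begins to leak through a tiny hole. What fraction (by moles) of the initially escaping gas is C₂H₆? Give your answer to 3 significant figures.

0.434

Effusion rate of each component ∝ n_i/√M_i (partial pressure × 1/√M).
So x_C₂H₆ in the escaping gas = (n_C₂H₆/√M_C₂H₆) / Σ(n_i/√M_i)
= (3.38/√30.07) / (3.38/√30.07 + 3.60/√20.01) = 0.6164/(0.6164 + 0.8048) = 0.434.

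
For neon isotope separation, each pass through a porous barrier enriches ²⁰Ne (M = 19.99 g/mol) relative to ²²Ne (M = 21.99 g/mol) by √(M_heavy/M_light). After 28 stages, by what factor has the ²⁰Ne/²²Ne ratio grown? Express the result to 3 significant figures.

Overall factor = α^28 with α = √(21.99/19.99), i.e. (21.99/19.99)^(28/2).
= 1.10005^14 = 3.80.

3.80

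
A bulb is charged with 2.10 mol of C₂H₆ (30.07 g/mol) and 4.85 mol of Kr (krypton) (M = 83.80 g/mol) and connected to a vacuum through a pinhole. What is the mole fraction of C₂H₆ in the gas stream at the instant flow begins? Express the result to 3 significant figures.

Each component's effusion rate ∝ (its partial pressure)·(1/√M) ∝ n_i/√M_i.
x_C₂H₆(eff) = (n_C₂H₆/√M_C₂H₆) / (n_C₂H₆/√M_C₂H₆ + n_Kr/√M_Kr)
= (2.10/√30.07) / (2.10/√30.07 + 4.85/√83.80) = 0.3830/(0.3830 + 0.5298) = 0.420.

0.420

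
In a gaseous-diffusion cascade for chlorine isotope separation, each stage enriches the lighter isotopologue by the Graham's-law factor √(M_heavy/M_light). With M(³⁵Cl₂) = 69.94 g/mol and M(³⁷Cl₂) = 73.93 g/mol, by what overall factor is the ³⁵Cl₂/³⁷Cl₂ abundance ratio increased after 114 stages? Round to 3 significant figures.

The single-stage factor is √(M_heavy/M_light), so 114 stages give [√(73.93/69.94)]^114 = (73.93/69.94)^(114/2).
= 1.05705^57 = 23.6.

23.6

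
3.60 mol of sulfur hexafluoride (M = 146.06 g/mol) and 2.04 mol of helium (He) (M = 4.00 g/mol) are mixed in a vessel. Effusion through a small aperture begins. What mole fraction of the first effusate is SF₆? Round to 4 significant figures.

Effusion rate of each component ∝ n_i/√M_i (partial pressure × 1/√M).
x_SF₆(eff) = (n_SF₆/√M_SF₆) / (n_SF₆/√M_SF₆ + n_He/√M_He)
= (3.60/√146.06) / (3.60/√146.06 + 2.04/√4.00) = 0.2979/(0.2979 + 1.020) = 0.2260.

0.2260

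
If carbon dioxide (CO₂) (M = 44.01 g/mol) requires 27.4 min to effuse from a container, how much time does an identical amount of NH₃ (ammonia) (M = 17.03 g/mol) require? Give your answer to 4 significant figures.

17.04 min

By Graham's law, t_NH₃/t_CO₂ = √(M_NH₃/M_CO₂) = √(17.03/44.01) = √0.3870 = 0.6221.
So the time for NH₃ is 27.4 × 0.6221 = 17.04 min.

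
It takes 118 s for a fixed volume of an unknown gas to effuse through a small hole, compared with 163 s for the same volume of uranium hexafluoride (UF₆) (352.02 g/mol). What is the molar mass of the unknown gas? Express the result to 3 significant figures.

184 g/mol

From Graham's law, t_X/t_UF₆ = √(M_X/M_UF₆).
118/163 = 0.7239 = √(M_X/352.02)
M_X = 352.02 × 0.7239² = 352.02 × 0.5241 = 184 g/mol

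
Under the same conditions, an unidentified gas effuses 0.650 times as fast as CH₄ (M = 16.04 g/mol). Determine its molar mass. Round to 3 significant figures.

Graham's law gives rate_X/rate_CH₄ = √(M_CH₄/M_X).
0.650 = √(16.04/M_X)
M_X = 16.04 / 0.650² = 16.04 / 0.4225 = 38.0 g/mol

38.0 g/mol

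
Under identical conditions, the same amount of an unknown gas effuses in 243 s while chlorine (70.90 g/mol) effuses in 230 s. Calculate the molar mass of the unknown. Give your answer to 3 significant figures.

Using Graham's law: t_X/t_Cl₂ = √(M_X/M_Cl₂).
243/230 = 1.057 = √(M_X/70.90)
M_X = 70.90 × 1.057² = 70.90 × 1.116 = 79.1 g/mol

79.1 g/mol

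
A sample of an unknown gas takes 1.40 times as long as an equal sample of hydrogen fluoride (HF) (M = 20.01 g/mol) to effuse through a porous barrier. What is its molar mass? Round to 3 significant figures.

39.2 g/mol

Using Graham's law: t_X/t_HF = √(M_X/M_HF).
1.40 = √(M_X/20.01)
M_X = 20.01 × 1.40² = 20.01 × 1.960 = 39.2 g/mol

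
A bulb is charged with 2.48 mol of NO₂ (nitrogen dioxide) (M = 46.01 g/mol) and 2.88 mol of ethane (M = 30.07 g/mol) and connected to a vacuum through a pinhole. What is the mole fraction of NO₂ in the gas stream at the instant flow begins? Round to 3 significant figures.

The effusion rate of species i is ∝ p_i/√M_i ∝ n_i/√M_i.
x_NO₂(eff) = (n_NO₂/√M_NO₂) / (n_NO₂/√M_NO₂ + n_C₂H₆/√M_C₂H₆)
= (2.48/√46.01) / (2.48/√46.01 + 2.88/√30.07) = 0.3656/(0.3656 + 0.5252) = 0.410.

0.410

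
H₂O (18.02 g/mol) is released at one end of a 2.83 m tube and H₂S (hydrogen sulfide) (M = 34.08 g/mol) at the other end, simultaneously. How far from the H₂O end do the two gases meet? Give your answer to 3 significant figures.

1.64 m

Distances travelled in equal time are proportional to diffusion rates, so d_H₂O/d_H₂S = √(M_H₂S/M_H₂O) = √(34.08/18.02) = 1.375.
With d_H₂O + d_H₂S = 2.83 m, d_H₂S = 2.83/(1 + 1.375) = 1.191 m.
d_H₂O = 2.83 − 1.191 = 1.64 m.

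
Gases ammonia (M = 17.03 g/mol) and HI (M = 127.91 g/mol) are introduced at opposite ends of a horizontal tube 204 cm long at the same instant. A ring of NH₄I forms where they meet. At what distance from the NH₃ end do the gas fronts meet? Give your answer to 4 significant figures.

149.5 cm

The fronts meet when d_NH₃ + d_HI = L with d_NH₃/d_HI = √(M_HI/M_NH₃) (Graham's law). Here √(M_HI/M_NH₃) = √(127.91/17.03) = 2.741.
With d_NH₃ + d_HI = 204 cm, d_HI = 204/(1 + 2.741) = 54.54 cm.
d_NH₃ = 204 − 54.54 = 149.5 cm.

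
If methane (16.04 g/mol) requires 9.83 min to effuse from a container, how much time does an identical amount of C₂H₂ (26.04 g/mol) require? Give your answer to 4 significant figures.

From Graham's law, t_C₂H₂/t_CH₄ = √(M_C₂H₂/M_CH₄) = √(26.04/16.04) = √1.623 = 1.274.
So the time for C₂H₂ is 9.83 × 1.274 = 12.52 min.

12.52 min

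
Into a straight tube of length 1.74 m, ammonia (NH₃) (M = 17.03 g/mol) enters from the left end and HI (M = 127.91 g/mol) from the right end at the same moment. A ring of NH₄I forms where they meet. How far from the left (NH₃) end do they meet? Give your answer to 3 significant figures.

Distances travelled in equal time are proportional to diffusion rates, so d_NH₃/d_HI = √(M_HI/M_NH₃) = √(127.91/17.03) = 2.741.
With d_NH₃ + d_HI = 1.74 m, d_HI = 1.74/(1 + 2.741) = 0.4652 m.
d_NH₃ = 1.74 − 0.4652 = 1.27 m.

1.27 m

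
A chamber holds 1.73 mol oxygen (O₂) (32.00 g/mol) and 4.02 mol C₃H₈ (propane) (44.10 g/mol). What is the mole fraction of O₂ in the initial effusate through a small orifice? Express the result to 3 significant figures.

The effusion rate of species i is ∝ p_i/√M_i ∝ n_i/√M_i.
Mole fraction of O₂ in the effusate = (n_O₂/√M_O₂) / (n_O₂/√M_O₂ + n_C₃H₈/√M_C₃H₈)
= (1.73/√32.00) / (1.73/√32.00 + 4.02/√44.10) = 0.3058/(0.3058 + 0.6054) = 0.336.

0.336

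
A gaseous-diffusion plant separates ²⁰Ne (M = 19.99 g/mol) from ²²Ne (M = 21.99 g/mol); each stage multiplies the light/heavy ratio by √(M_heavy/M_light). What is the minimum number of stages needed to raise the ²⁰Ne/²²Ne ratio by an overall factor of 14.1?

56

With α = √(21.99/19.99) per stage, ln α = ½ ln(1.10005) = 0.04768.
Need α^N ≥ 14.1 ⇒ N ≥ ln(14.1) / ln α = 2.646 / 0.04768 = 55.50.
Rounding up, N = 56 stages.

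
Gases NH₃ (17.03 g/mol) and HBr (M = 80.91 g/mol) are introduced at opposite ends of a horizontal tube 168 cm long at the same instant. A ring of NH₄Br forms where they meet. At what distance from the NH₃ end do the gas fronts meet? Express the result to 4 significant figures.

115.2 cm

The fronts meet when d_NH₃ + d_HBr = L with d_NH₃/d_HBr = √(M_HBr/M_NH₃) (Graham's law). Here √(M_HBr/M_NH₃) = √(80.91/17.03) = 2.180.
With d_NH₃ + d_HBr = 168 cm, d_HBr = 168/(1 + 2.180) = 52.84 cm.
d_NH₃ = 168 − 52.84 = 115.2 cm.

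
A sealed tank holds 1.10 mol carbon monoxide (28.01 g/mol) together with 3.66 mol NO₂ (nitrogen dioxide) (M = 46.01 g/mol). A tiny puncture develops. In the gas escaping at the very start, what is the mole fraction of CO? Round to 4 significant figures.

Effusion rate of each component ∝ n_i/√M_i (partial pressure × 1/√M).
x_CO(eff) = (n_CO/√M_CO) / (n_CO/√M_CO + n_NO₂/√M_NO₂)
= (1.10/√28.01) / (1.10/√28.01 + 3.66/√46.01) = 0.2078/(0.2078 + 0.5396) = 0.2781.

0.2781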